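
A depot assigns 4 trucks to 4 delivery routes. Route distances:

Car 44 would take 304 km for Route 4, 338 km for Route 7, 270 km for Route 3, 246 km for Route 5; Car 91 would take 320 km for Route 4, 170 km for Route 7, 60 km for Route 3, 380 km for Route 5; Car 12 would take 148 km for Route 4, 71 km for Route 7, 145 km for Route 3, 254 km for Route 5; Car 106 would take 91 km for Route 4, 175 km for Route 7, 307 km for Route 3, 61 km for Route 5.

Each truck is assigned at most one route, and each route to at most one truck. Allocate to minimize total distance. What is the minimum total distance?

Min total: 468 km

This is the linear assignment problem.
Optimal: Car 44→Route 5 (246 km), Car 91→Route 3 (60 km), Car 12→Route 7 (71 km), Car 106→Route 4 (91 km) — total 246+60+71+91 = 468 km.
Min-entry greedy (repeatedly take the single cheapest remaining cell) gives 496 km, worse by 28.
Swapping Car 106↔Car 44 (Car 106→Route 5 61 km, Car 44→Route 4 304 km) adds 28.
Every other assignment is strictly worse.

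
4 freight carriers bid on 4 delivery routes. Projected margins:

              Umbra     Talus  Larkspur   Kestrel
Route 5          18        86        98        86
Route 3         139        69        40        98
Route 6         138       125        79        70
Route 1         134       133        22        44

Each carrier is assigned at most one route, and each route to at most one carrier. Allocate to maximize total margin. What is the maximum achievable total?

Max total: $467k

Treat this as an assignment problem: match each carrier to one route.
Optimal: Umbra→Route 6 ($138k), Talus→Route 1 ($133k), Larkspur→Route 5 ($98k), Kestrel→Route 3 ($98k) — total 138+133+98+98 = $467k.
Row-greedy (each carrier in turn takes its best remaining route) gives $440k, worse by 27.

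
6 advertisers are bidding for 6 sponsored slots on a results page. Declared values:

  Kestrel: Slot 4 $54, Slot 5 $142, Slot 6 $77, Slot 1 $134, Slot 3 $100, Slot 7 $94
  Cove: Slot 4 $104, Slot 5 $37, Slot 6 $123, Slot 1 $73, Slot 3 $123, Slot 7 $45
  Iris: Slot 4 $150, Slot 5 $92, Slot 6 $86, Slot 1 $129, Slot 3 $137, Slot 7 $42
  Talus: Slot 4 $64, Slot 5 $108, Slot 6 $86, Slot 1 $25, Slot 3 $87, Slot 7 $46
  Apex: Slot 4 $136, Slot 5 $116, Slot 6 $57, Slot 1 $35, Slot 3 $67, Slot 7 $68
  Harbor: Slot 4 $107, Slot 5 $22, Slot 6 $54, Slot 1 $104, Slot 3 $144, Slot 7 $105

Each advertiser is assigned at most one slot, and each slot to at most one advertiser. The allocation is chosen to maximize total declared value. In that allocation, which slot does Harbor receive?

This is the linear assignment problem.
Optimal: Kestrel→Slot 1 ($134), Cove→Slot 6 ($123), Iris→Slot 3 ($137), Talus→Slot 5 ($108), Apex→Slot 4 ($136), Harbor→Slot 7 ($105) — total 134+123+137+108+136+105 = $743.
Row-greedy (each advertiser in turn takes its best remaining slot) gives $674, worse by 69.
Harbor's own top slot is Slot 3 ($144), but forcing Harbor→Slot 3 and reassigning the rest optimally gives only $734 — worse by 9.

Harbor receives Slot 7.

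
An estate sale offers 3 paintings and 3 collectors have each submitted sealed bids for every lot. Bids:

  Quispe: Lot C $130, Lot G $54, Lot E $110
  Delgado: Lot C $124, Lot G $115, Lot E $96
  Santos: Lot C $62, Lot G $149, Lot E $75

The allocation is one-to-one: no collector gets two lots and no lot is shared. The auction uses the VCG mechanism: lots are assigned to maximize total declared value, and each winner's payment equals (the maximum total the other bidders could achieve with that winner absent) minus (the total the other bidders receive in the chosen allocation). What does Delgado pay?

Delgado pays $20.

Efficient allocation: Quispe→Lot E ($110), Delgado→Lot C ($124), Santos→Lot G ($149); total welfare W = $383.
Delgado receives Lot C at value $124, so the others get W − 124 = $259.
Without Delgado: best allocation of the remaining 2 bidders over all 3 lots is Quispe→Lot C ($130), Santos→Lot G ($149), total $279.
VCG payment = (others' best without Delgado) − (others' welfare with Delgado) = 279 − 259 = $20.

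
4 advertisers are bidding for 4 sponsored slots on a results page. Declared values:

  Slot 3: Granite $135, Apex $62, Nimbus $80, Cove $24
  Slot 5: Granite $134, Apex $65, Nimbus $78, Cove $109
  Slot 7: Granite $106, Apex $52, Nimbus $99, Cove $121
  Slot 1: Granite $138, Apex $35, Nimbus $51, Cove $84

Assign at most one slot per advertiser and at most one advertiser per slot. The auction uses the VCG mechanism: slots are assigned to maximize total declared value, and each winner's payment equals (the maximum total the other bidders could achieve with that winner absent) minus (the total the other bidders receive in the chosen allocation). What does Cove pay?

Cove pays $3.

Efficient allocation: Granite→Slot 1 ($138), Apex→Slot 3 ($62), Nimbus→Slot 7 ($99), Cove→Slot 5 ($109); total welfare W = $408.
Cove receives Slot 5 at value $109, so the others get W − 109 = $299.
Without Cove: best allocation of the remaining 3 bidders over all 4 slots is Granite→Slot 1 ($138), Apex→Slot 5 ($65), Nimbus→Slot 7 ($99), total $302.
VCG payment = (others' best without Cove) − (others' welfare with Cove) = 302 − 299 = $3.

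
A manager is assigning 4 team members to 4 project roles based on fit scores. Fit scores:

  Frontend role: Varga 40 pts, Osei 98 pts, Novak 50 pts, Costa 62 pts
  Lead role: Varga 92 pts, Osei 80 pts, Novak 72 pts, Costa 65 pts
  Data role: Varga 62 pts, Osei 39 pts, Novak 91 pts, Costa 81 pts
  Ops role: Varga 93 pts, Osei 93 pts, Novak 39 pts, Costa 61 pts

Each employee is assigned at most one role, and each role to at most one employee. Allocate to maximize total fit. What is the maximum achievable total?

Optimal: Varga→Ops role (93 pts), Osei→Frontend role (98 pts), Novak→Data role (91 pts), Costa→Lead role (65 pts) — total 93+98+91+65 = 347 pts.
Column-greedy (each role in turn goes to its best remaining employee) gives 342 pts, worse by 5.
Swapping Costa↔Varga (Costa→Ops role 61 pts, Varga→Lead role 92 pts) loses 5.

Max total: 347 pts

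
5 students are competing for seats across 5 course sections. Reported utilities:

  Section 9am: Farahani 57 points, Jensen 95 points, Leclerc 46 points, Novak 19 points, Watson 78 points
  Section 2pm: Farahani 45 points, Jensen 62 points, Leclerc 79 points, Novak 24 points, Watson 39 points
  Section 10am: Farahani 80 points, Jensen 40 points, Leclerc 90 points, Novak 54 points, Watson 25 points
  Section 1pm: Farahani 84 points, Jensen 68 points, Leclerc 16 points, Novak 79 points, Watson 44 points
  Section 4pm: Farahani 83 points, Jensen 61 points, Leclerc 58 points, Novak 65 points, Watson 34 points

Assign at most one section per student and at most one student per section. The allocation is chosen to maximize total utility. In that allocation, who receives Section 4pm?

Optimal: Farahani→Section 4pm (83 points), Jensen→Section 2pm (62 points), Leclerc→Section 10am (90 points), Novak→Section 1pm (79 points), Watson→Section 9am (78 points) — total 83+62+90+79+78 = 392 points.
Max-entry greedy (repeatedly take the single best remaining cell) gives 373 points, worse by 19.
Farahani's own top section is Section 1pm (84 points), but forcing Farahani→Section 1pm and reassigning the rest optimally gives only 379 points — worse by 13.

Farahani receives Section 4pm.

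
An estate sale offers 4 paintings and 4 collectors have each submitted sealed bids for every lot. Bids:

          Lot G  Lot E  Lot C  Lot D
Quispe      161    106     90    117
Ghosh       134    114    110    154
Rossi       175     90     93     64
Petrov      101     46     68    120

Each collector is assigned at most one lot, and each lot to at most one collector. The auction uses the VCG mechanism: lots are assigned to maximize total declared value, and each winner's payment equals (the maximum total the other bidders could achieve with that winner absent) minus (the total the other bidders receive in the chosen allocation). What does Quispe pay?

Quispe pays $4.

Efficient allocation: Quispe→Lot E ($106), Ghosh→Lot C ($110), Rossi→Lot G ($175), Petrov→Lot D ($120); total welfare W = $511.
Quispe receives Lot E at value $106, so the others get W − 106 = $405.
Without Quispe: best allocation of the remaining 3 bidders over all 4 lots is Ghosh→Lot E ($114), Rossi→Lot G ($175), Petrov→Lot D ($120), total $409.
VCG payment = (others' best without Quispe) − (others' welfare with Quispe) = 409 − 405 = $4.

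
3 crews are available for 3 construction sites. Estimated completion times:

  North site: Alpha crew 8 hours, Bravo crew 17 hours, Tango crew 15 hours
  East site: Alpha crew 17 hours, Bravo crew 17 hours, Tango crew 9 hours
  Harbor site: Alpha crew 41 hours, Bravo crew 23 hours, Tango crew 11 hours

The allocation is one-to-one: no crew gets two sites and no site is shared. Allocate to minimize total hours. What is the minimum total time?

Min total: 36 hours

Treat this as an assignment problem: match each crew to one site.
Optimal: Alpha crew→North site (8 hours), Bravo crew→East site (17 hours), Tango crew→Harbor site (11 hours) — total 8+17+11 = 36 hours.
Column-greedy (each site in turn goes to its cheapest remaining crew) gives 40 hours, worse by 4.
Swapping Tango crew↔Bravo crew (Tango crew→East site 9 hours, Bravo crew→Harbor site 23 hours) adds 4.
Every other assignment is strictly worse.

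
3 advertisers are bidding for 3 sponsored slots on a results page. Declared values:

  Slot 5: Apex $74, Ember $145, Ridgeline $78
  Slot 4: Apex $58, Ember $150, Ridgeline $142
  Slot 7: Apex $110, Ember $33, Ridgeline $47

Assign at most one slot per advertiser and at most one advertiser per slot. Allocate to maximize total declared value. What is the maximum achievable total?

Optimal: Apex→Slot 7 ($110), Ember→Slot 5 ($145), Ridgeline→Slot 4 ($142) — total 110+145+142 = $397.
Next-best assignment: Apex→Slot 7, Ember→Slot 4, Ridgeline→Slot 5 = $338.

Max total: $397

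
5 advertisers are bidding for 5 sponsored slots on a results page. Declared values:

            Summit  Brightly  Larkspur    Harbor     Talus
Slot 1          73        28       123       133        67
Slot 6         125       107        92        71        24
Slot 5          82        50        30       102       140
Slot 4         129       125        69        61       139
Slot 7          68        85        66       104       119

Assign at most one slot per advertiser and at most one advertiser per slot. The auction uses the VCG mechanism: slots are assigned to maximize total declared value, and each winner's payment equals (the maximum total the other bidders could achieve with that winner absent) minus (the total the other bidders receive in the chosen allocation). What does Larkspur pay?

Efficient allocation: Summit→Slot 6 ($125), Brightly→Slot 4 ($125), Larkspur→Slot 1 ($123), Harbor→Slot 7 ($104), Talus→Slot 5 ($140); total welfare W = $617.
Larkspur receives Slot 1 at value $123, so the others get W − 123 = $494.
Without Larkspur: best allocation of the remaining 4 bidders over all 5 slots is Summit→Slot 6 ($125), Brightly→Slot 4 ($125), Harbor→Slot 1 ($133), Talus→Slot 5 ($140), total $523.
VCG payment = (others' best without Larkspur) − (others' welfare with Larkspur) = 523 − 494 = $29.

Larkspur pays $29.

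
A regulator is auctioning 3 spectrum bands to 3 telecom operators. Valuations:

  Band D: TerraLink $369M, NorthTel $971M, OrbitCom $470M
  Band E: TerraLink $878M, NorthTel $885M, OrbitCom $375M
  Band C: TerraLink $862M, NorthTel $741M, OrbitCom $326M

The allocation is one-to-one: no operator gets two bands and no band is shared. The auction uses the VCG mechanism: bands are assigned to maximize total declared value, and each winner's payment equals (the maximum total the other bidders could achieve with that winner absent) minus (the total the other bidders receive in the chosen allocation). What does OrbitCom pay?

OrbitCom pays $102M.

Efficient allocation: TerraLink→Band C ($862M), NorthTel→Band E ($885M), OrbitCom→Band D ($470M); total welfare W = $2217M.
OrbitCom receives Band D at value $470M, so the others get W − 470 = $1747M.
Without OrbitCom: best allocation of the remaining 2 bidders over all 3 bands is TerraLink→Band E ($878M), NorthTel→Band D ($971M), total $1849M.
VCG payment = (others' best without OrbitCom) − (others' welfare with OrbitCom) = 1849 − 1747 = $102M.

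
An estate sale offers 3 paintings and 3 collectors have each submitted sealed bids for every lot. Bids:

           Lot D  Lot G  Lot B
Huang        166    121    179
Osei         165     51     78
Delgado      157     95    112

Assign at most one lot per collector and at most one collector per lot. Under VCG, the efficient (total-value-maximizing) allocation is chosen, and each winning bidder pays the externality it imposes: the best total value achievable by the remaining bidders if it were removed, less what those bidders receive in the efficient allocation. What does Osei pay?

Osei pays $62.

Efficient allocation: Huang→Lot B ($179), Osei→Lot D ($165), Delgado→Lot G ($95); total welfare W = $439.
Osei receives Lot D at value $165, so the others get W − 165 = $274.
Without Osei: best allocation of the remaining 2 bidders over all 3 lots is Huang→Lot B ($179), Delgado→Lot D ($157), total $336.
VCG payment = (others' best without Osei) − (others' welfare with Osei) = 336 − 274 = $62.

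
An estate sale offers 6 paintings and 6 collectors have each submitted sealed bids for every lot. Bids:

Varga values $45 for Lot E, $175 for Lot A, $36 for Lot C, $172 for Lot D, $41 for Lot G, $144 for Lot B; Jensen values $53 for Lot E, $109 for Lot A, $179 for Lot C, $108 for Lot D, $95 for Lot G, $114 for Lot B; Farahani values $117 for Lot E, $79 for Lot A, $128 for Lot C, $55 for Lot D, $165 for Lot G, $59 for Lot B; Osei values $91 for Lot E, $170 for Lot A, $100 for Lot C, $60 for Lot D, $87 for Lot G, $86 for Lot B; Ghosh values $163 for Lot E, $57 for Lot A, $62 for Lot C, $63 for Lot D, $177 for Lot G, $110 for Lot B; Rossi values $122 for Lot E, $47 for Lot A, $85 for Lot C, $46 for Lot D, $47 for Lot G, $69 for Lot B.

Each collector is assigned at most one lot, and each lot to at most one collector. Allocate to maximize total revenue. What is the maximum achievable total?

Optimal: Varga→Lot D ($172), Jensen→Lot C ($179), Farahani→Lot G ($165), Osei→Lot A ($170), Ghosh→Lot E ($163), Rossi→Lot B ($69) — total 172+179+165+170+163+69 = $918.

Maximum total: $918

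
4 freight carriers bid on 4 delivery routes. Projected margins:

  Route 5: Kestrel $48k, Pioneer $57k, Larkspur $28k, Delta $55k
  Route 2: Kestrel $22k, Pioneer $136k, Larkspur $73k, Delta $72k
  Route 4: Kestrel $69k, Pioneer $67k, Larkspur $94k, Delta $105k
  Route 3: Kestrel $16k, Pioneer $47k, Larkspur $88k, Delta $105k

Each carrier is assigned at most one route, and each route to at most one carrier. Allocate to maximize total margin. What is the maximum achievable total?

Maximum total: $383k

This is a one-to-one assignment (maximum-weight bipartite matching).
Optimal: Kestrel→Route 5 ($48k), Pioneer→Route 2 ($136k), Larkspur→Route 4 ($94k), Delta→Route 3 ($105k) — total 48+136+94+105 = $383k.
Column-greedy (each route in turn goes to its best remaining carrier) gives $251k, worse by 132.
Next-best assignment: Kestrel→Route 5, Pioneer→Route 2, Larkspur→Route 3, Delta→Route 4 = $377k.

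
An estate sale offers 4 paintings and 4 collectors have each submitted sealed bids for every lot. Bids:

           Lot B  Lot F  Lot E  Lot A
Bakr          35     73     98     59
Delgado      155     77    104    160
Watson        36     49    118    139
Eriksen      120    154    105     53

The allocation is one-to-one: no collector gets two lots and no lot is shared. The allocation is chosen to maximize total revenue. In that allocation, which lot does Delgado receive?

Delgado receives Lot B.

Optimal: Bakr→Lot E ($98), Delgado→Lot B ($155), Watson→Lot A ($139), Eriksen→Lot F ($154) — total 98+155+139+154 = $546.
Column-greedy (each lot in turn goes to its best remaining collector) gives $486, worse by 60.
Next-best assignment: Bakr→Lot A, Delgado→Lot B, Watson→Lot E, Eriksen→Lot F = $486.
Swapping Eriksen↔Delgado (Eriksen→Lot B $120, Delgado→Lot F $77) loses 112.
No other one-to-one assignment exceeds $546.
Delgado's own top lot is Lot A ($160), but forcing Delgado→Lot A and reassigning the rest optimally gives only $471 — worse by 75.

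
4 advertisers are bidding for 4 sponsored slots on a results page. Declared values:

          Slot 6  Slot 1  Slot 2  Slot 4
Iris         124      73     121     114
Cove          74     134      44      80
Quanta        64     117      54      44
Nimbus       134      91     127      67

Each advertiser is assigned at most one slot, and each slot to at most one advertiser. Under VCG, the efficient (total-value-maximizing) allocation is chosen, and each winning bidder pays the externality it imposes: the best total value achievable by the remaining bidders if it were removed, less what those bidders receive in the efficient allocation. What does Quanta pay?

Efficient allocation: Iris→Slot 2 ($121), Cove→Slot 4 ($80), Quanta→Slot 1 ($117), Nimbus→Slot 6 ($134); total welfare W = $452.
Quanta receives Slot 1 at value $117, so the others get W − 117 = $335.
Without Quanta: best allocation of the remaining 3 bidders over all 4 slots is Iris→Slot 2 ($121), Cove→Slot 1 ($134), Nimbus→Slot 6 ($134), total $389.
VCG payment = (others' best without Quanta) − (others' welfare with Quanta) = 389 − 335 = $54.

Quanta pays $54.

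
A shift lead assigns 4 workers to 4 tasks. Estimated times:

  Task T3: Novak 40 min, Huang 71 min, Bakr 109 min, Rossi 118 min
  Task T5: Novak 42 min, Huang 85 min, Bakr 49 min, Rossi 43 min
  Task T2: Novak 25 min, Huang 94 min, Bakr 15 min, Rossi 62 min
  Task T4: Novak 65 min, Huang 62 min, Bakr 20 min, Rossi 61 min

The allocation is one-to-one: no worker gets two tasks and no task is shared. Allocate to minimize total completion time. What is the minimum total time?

Optimal: Novak→Task T2 (25 min), Huang→Task T3 (71 min), Bakr→Task T4 (20 min), Rossi→Task T5 (43 min) — total 25+71+20+43 = 159 min.
Row-greedy (each worker in turn takes its cheapest remaining task) gives 254 min, worse by 95.
Next-best assignment: Novak→Task T3, Huang→Task T4, Bakr→Task T2, Rossi→Task T5 = 160 min.

Min total: 159 min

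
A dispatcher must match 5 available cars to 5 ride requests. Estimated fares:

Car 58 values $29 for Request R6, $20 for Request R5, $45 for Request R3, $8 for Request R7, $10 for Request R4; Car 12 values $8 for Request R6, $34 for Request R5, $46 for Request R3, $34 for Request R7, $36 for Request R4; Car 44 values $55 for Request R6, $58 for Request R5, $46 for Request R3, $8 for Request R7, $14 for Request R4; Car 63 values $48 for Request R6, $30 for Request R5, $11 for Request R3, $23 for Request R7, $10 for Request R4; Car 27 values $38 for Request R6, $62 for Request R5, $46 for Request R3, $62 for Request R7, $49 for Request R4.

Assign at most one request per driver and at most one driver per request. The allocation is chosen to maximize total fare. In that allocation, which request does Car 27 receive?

Car 27 receives Request R7.

This is a one-to-one assignment (maximum-weight bipartite matching).
Optimal: Car 58→Request R3 ($45), Car 12→Request R4 ($36), Car 44→Request R5 ($58), Car 63→Request R6 ($48), Car 27→Request R7 ($62) — total 45+36+58+48+62 = $249.
Column-greedy (each request in turn goes to its best remaining driver) gives $196, worse by 53.
No other one-to-one assignment exceeds $249.
Car 27's own top request is Request R5 ($62), but forcing Car 27→Request R5 and reassigning the rest optimally gives only $221 — worse by 28.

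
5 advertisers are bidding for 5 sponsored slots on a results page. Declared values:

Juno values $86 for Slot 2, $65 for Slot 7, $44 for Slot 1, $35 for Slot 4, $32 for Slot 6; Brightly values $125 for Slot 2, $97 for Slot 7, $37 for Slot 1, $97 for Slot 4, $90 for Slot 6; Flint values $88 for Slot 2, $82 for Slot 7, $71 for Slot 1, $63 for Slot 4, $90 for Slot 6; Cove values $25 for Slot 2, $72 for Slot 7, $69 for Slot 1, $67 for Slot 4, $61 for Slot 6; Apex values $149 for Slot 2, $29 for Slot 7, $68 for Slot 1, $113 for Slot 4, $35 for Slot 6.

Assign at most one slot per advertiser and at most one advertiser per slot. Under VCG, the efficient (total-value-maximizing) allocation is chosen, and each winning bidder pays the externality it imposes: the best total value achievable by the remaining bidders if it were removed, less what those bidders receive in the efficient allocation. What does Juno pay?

Efficient allocation: Juno→Slot 7 ($65), Brightly→Slot 4 ($97), Flint→Slot 6 ($90), Cove→Slot 1 ($69), Apex→Slot 2 ($149); total welfare W = $470.
Juno receives Slot 7 at value $65, so the others get W − 65 = $405.
Without Juno: best allocation of the remaining 4 bidders over all 5 slots is Brightly→Slot 4 ($97), Flint→Slot 6 ($90), Cove→Slot 7 ($72), Apex→Slot 2 ($149), total $408.
VCG payment = (others' best without Juno) − (others' welfare with Juno) = 408 − 405 = $3.

Juno pays $3.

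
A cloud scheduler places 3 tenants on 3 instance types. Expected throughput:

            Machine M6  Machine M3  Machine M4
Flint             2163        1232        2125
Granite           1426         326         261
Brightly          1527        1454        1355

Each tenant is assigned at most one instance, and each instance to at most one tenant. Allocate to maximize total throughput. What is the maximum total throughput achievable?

Maximum total: 5005 ops/s

Treat this as an assignment problem: match each tenant to one instance.
Optimal: Flint→Machine M4 (2125 ops/s), Granite→Machine M6 (1426 ops/s), Brightly→Machine M3 (1454 ops/s) — total 2125+1426+1454 = 5005 ops/s.
Column-greedy (each instance in turn goes to its best remaining tenant) gives 3878 ops/s, worse by 1127.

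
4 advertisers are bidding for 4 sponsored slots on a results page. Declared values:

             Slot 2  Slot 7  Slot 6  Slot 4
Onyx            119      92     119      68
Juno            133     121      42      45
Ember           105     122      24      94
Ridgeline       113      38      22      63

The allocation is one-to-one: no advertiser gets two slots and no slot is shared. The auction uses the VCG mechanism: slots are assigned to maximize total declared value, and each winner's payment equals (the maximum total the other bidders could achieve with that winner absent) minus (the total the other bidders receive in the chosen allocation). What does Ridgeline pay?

Efficient allocation: Onyx→Slot 6 ($119), Juno→Slot 7 ($121), Ember→Slot 4 ($94), Ridgeline→Slot 2 ($113); total welfare W = $447.
Ridgeline receives Slot 2 at value $113, so the others get W − 113 = $334.
Without Ridgeline: best allocation of the remaining 3 bidders over all 4 slots is Onyx→Slot 6 ($119), Juno→Slot 2 ($133), Ember→Slot 7 ($122), total $374.
VCG payment = (others' best without Ridgeline) − (others' welfare with Ridgeline) = 374 − 334 = $40.

Ridgeline pays $40.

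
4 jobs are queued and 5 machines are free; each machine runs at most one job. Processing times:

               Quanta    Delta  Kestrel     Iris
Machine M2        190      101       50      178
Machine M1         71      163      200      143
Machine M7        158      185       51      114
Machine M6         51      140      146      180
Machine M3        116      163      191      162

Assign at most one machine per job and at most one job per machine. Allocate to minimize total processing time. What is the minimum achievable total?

Min total: 346 min

Optimal: Quanta→Machine M6 (51 min), Delta→Machine M2 (101 min), Kestrel→Machine M7 (51 min), Iris→Machine M1 (143 min) — total 51+101+51+143 = 346 min.
Min-entry greedy (repeatedly take the single cheapest remaining cell) gives 378 min, worse by 32.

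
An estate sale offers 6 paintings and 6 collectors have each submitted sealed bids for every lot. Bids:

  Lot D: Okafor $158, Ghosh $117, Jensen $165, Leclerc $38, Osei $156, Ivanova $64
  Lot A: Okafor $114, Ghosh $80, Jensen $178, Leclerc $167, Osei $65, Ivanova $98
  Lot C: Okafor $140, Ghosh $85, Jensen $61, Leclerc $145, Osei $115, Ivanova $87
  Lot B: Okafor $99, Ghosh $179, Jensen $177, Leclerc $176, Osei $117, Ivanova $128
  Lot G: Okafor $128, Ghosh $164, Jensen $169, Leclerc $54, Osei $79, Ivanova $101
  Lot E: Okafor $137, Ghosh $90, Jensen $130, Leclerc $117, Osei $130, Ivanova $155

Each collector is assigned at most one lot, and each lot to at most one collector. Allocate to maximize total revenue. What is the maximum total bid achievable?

This is the linear assignment problem.
Optimal: Okafor→Lot C ($140), Ghosh→Lot G ($164), Jensen→Lot A ($178), Leclerc→Lot B ($176), Osei→Lot D ($156), Ivanova→Lot E ($155) — total 140+164+178+176+156+155 = $969.
Max-entry greedy (repeatedly take the single best remaining cell) gives $894, worse by 75.
Next-best assignment: Okafor→Lot C, Ghosh→Lot B, Jensen→Lot G, Leclerc→Lot A, Osei→Lot D, Ivanova→Lot E = $966.
Checked against all permutations: $969 is optimal.

Maximum total: $969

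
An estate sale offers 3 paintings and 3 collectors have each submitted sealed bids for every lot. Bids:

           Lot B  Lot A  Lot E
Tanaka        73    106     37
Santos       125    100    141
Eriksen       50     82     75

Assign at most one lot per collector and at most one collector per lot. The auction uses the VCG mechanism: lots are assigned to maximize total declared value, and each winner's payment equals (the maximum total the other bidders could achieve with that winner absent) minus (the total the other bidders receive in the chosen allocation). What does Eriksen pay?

Eriksen pays $16.

Efficient allocation: Tanaka→Lot A ($106), Santos→Lot B ($125), Eriksen→Lot E ($75); total welfare W = $306.
Eriksen receives Lot E at value $75, so the others get W − 75 = $231.
Without Eriksen: best allocation of the remaining 2 bidders over all 3 lots is Tanaka→Lot A ($106), Santos→Lot E ($141), total $247.
VCG payment = (others' best without Eriksen) − (others' welfare with Eriksen) = 247 − 231 = $16.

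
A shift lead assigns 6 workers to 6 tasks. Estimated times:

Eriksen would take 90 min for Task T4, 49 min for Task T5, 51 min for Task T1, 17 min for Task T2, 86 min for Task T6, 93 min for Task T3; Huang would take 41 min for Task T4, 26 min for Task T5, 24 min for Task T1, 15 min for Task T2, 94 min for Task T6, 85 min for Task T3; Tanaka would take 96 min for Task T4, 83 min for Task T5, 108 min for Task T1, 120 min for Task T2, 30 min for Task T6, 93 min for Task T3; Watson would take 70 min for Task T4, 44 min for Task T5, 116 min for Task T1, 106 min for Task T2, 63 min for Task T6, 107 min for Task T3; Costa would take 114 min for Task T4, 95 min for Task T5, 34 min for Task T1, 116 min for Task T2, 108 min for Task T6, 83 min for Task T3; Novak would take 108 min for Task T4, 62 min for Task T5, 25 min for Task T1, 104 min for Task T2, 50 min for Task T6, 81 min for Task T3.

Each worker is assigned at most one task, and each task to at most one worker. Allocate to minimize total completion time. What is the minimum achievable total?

This is the linear assignment problem.
Optimal: Eriksen→Task T2 (17 min), Huang→Task T4 (41 min), Tanaka→Task T6 (30 min), Watson→Task T5 (44 min), Costa→Task T3 (83 min), Novak→Task T1 (25 min) — total 17+41+30+44+83+25 = 240 min.
Min-entry greedy (repeatedly take the single cheapest remaining cell) gives 287 min, worse by 47.
Next-best assignment: Eriksen→Task T2, Huang→Task T4, Tanaka→Task T6, Watson→Task T5, Costa→Task T1, Novak→Task T3 = 247 min.
Checked against all permutations: 240 min is optimal.

Min total: 240 min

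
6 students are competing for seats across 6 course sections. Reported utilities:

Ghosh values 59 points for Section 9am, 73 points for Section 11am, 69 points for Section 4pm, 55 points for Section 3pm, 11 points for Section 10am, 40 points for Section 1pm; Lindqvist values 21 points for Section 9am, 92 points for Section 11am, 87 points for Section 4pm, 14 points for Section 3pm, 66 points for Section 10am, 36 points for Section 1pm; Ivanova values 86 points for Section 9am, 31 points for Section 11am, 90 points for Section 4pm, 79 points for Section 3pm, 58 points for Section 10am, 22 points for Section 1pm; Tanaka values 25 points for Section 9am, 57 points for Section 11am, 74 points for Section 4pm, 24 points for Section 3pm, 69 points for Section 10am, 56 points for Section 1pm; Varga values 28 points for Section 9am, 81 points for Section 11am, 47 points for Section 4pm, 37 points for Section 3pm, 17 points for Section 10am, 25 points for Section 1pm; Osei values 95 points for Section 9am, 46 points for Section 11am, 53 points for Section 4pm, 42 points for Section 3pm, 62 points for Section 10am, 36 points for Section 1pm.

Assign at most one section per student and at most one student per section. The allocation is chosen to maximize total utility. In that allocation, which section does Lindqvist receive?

Optimal: Ghosh→Section 1pm (40 points), Lindqvist→Section 4pm (87 points), Ivanova→Section 3pm (79 points), Tanaka→Section 10am (69 points), Varga→Section 11am (81 points), Osei→Section 9am (95 points) — total 40+87+79+69+81+95 = 451 points.
Column-greedy (each section in turn goes to its best remaining student) gives 426 points, worse by 25.
Next-best assignment: Ghosh→Section 4pm, Lindqvist→Section 10am, Ivanova→Section 3pm, Tanaka→Section 1pm, Varga→Section 11am, Osei→Section 9am = 446 points.
No other one-to-one assignment exceeds 451 points.
Lindqvist's own top section is Section 11am (92 points), but forcing Lindqvist→Section 11am and reassigning the rest optimally gives only 429 points — worse by 22.

Lindqvist receives Section 4pm.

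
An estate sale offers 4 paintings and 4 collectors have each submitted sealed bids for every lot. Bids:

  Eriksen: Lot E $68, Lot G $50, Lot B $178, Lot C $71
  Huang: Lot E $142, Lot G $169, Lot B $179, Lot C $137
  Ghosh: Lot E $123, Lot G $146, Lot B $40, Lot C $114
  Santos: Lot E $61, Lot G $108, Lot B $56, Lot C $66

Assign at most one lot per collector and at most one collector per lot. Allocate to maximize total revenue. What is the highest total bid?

Optimal: Eriksen→Lot B ($178), Huang→Lot C ($137), Ghosh→Lot E ($123), Santos→Lot G ($108) — total 178+137+123+108 = $546.
Max-entry greedy (repeatedly take the single best remaining cell) gives $457, worse by 89.

Maximum total: $546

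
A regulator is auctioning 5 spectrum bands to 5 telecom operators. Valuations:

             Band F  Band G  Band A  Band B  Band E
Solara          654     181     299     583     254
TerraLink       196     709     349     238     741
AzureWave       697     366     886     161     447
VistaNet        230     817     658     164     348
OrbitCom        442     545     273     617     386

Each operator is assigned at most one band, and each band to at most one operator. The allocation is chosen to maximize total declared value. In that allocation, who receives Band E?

This is the linear assignment problem.
Optimal: Solara→Band F ($654M), TerraLink→Band E ($741M), AzureWave→Band A ($886M), VistaNet→Band G ($817M), OrbitCom→Band B ($617M) — total 654+741+886+817+617 = $3715M.
Column-greedy (each band in turn goes to its best remaining operator) gives $2734M, worse by 981.

TerraLink receives Band E.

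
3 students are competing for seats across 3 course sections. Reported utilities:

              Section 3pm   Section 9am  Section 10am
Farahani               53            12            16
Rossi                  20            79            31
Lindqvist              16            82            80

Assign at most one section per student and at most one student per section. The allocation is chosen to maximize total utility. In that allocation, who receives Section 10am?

Lindqvist receives Section 10am.

Optimal: Farahani→Section 3pm (53 points), Rossi→Section 9am (79 points), Lindqvist→Section 10am (80 points) — total 53+79+80 = 212 points.
Column-greedy (each section in turn goes to its best remaining student) gives 166 points, worse by 46.
Swapping Rossi↔Lindqvist (Rossi→Section 10am 31 points, Lindqvist→Section 9am 82 points) loses 46.
No other one-to-one assignment exceeds 212 points.
Lindqvist's own top section is Section 9am (82 points), but forcing Lindqvist→Section 9am and reassigning the rest optimally gives only 166 points — worse by 46.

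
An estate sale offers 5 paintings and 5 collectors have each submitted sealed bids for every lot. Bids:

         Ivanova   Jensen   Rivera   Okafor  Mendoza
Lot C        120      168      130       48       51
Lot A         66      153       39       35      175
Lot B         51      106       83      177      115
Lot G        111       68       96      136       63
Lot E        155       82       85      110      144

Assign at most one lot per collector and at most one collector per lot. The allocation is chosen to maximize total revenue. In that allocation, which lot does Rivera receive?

This is the linear assignment problem.
Optimal: Ivanova→Lot E ($155), Jensen→Lot C ($168), Rivera→Lot G ($96), Okafor→Lot B ($177), Mendoza→Lot A ($175) — total 155+168+96+177+175 = $771.
Column-greedy (each lot in turn goes to its best remaining collector) gives $716, worse by 55.
No other one-to-one assignment exceeds $771.
Rivera's own top lot is Lot C ($130), but forcing Rivera→Lot C and reassigning the rest optimally gives only $715 — worse by 56.

Rivera receives Lot G.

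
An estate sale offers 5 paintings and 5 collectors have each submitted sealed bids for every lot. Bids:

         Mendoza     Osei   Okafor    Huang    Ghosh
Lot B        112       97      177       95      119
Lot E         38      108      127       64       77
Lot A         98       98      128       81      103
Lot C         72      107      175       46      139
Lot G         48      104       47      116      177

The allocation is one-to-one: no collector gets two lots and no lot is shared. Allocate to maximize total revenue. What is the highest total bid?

Optimal: Mendoza→Lot B ($112), Osei→Lot E ($108), Okafor→Lot C ($175), Huang→Lot A ($81), Ghosh→Lot G ($177) — total 112+108+175+81+177 = $653.
Column-greedy (each lot in turn goes to its best remaining collector) gives $576, worse by 77.

Max total: $653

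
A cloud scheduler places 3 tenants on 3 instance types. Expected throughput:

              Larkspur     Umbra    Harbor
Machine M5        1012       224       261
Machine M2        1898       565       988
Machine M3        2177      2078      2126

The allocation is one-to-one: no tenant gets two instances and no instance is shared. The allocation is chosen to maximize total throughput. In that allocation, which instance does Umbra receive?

Umbra receives Machine M5.

Optimal: Larkspur→Machine M2 (1898 ops/s), Umbra→Machine M5 (224 ops/s), Harbor→Machine M3 (2126 ops/s) — total 1898+224+2126 = 4248 ops/s.
Column-greedy (each instance in turn goes to its best remaining tenant) gives 4078 ops/s, worse by 170.
Umbra's own top instance is Machine M3 (2078 ops/s), but forcing Umbra→Machine M3 and reassigning the rest optimally gives only 4237 ops/s — worse by 11.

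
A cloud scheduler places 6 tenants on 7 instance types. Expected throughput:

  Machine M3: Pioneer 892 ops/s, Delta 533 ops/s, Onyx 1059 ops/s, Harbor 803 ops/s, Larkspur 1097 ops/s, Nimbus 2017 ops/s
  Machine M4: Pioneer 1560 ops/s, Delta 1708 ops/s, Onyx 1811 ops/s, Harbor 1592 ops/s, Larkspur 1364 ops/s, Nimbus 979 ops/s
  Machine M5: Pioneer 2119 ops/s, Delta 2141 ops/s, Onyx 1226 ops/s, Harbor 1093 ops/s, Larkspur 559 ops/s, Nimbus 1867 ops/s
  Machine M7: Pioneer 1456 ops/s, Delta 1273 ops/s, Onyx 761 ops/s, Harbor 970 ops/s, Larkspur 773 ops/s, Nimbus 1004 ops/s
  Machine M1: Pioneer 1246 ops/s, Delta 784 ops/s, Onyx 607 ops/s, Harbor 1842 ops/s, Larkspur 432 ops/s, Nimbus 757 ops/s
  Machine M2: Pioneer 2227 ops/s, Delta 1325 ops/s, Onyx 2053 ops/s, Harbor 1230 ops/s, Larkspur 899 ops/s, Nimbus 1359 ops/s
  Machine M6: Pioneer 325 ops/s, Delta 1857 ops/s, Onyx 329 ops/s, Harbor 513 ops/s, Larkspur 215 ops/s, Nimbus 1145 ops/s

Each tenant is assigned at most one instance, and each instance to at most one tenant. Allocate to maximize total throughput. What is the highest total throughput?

Maximum total: 11252 ops/s

Optimal: Pioneer→Machine M5 (2119 ops/s), Delta→Machine M6 (1857 ops/s), Onyx→Machine M2 (2053 ops/s), Harbor→Machine M1 (1842 ops/s), Larkspur→Machine M4 (1364 ops/s), Nimbus→Machine M3 (2017 ops/s) — total 2119+1857+2053+1842+1364+2017 = 11252 ops/s.
Max-entry greedy (repeatedly take the single best remaining cell) gives 10811 ops/s, worse by 441.
Next-best assignment: Pioneer→Machine M7, Delta→Machine M5, Onyx→Machine M2, Harbor→Machine M1, Larkspur→Machine M4, Nimbus→Machine M3 = 10873 ops/s.
Swapping Onyx↔Larkspur (Onyx→Machine M4 1811 ops/s, Larkspur→Machine M2 899 ops/s) loses 707.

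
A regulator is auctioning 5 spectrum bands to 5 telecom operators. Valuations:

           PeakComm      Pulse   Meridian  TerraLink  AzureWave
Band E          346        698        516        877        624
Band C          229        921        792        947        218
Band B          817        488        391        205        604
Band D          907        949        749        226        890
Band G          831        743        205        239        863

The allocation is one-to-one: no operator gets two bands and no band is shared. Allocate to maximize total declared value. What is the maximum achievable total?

Optimal: PeakComm→Band B ($817M), Pulse→Band D ($949M), Meridian→Band C ($792M), TerraLink→Band E ($877M), AzureWave→Band G ($863M) — total 817+949+792+877+863 = $4298M.
Row-greedy (each operator in turn takes its best remaining band) gives $3187M, worse by 1111.
Next-best assignment: PeakComm→Band B, Pulse→Band C, Meridian→Band D, TerraLink→Band E, AzureWave→Band G = $4227M.
Swapping Meridian↔Pulse (Meridian→Band D $749M, Pulse→Band C $921M) loses 71.
No other one-to-one assignment exceeds $4298M.

Maximum total: $4298M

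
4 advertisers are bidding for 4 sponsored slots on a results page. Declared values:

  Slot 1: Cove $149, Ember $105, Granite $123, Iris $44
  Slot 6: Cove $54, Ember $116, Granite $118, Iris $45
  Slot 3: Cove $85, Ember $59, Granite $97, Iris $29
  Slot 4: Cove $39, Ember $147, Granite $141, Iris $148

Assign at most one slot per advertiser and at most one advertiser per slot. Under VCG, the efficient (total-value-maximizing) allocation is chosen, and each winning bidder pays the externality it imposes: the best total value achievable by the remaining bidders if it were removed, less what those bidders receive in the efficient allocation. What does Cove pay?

Cove pays $26.

Efficient allocation: Cove→Slot 1 ($149), Ember→Slot 6 ($116), Granite→Slot 3 ($97), Iris→Slot 4 ($148); total welfare W = $510.
Cove receives Slot 1 at value $149, so the others get W − 149 = $361.
Without Cove: best allocation of the remaining 3 bidders over all 4 slots is Ember→Slot 6 ($116), Granite→Slot 1 ($123), Iris→Slot 4 ($148), total $387.
VCG payment = (others' best without Cove) − (others' welfare with Cove) = 387 − 361 = $26.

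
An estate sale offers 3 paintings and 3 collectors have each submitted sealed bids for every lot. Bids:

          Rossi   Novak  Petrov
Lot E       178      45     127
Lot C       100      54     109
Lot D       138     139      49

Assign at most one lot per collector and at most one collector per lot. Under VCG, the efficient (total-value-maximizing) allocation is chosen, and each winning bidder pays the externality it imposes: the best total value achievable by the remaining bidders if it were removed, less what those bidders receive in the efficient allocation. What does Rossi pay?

Rossi pays $18.

Efficient allocation: Rossi→Lot E ($178), Novak→Lot D ($139), Petrov→Lot C ($109); total welfare W = $426.
Rossi receives Lot E at value $178, so the others get W − 178 = $248.
Without Rossi: best allocation of the remaining 2 bidders over all 3 lots is Novak→Lot D ($139), Petrov→Lot E ($127), total $266.
VCG payment = (others' best without Rossi) − (others' welfare with Rossi) = 266 − 248 = $18.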